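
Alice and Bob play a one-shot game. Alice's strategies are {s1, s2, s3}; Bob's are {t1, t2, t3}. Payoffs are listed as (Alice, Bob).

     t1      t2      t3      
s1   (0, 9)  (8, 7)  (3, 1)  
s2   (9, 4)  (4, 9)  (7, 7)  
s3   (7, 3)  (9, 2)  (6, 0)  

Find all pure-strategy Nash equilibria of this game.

There is no pure-strategy Nash equilibrium

A profile is a Nash equilibrium when each player is best-responding to the other.
Alice's best responses — vs t1: s2 (payoff 9); vs t2: s3 (payoff 9); vs t3: s2 (payoff 7).
Bob's best responses — vs s1: t1 (payoff 9); vs s2: t2 (payoff 9); vs s3: t1 (payoff 3).
No cell has both players best-responding. For instance, Alice's best reply to t1 is s2, but against s2 Bob prefers t2 over t1.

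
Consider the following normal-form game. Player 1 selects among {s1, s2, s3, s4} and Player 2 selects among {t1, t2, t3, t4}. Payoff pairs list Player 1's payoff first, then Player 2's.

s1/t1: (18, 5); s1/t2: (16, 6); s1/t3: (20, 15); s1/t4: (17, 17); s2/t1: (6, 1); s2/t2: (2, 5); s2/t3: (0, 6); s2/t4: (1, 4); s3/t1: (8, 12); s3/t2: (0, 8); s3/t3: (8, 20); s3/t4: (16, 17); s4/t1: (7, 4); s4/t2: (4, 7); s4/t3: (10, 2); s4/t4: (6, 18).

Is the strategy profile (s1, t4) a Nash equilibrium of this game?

Holding Player 2 at t4: Player 1 gets 17 from s1, versus 1 from s2, 16 from s3, 6 from s4. No profitable deviation for Player 1.
Holding Player 1 at s1: Player 2 gets 17 from t4, versus 5 from t1, 6 from t2, 15 from t3. No profitable deviation for Player 2 either.

Yes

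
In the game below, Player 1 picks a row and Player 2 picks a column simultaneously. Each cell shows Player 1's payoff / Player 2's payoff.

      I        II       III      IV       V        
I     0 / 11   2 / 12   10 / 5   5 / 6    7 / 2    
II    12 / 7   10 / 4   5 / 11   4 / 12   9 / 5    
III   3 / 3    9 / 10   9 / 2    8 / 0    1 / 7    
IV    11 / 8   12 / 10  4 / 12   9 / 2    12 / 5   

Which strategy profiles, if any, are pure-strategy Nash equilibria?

A profile is a Nash equilibrium when each player is best-responding to the other.
Player 1's best responses — vs I: II (payoff 12); vs II: IV (payoff 12); vs III: I (payoff 10); vs IV: IV (payoff 9); vs V: IV (payoff 12).
Player 2's best responses — vs I: II (payoff 12); vs II: IV (payoff 12); vs III: II (payoff 10); vs IV: III (payoff 12).
No cell has both players best-responding. For instance, Player 1's best reply to III is I, but against I Player 2 prefers II over III.

None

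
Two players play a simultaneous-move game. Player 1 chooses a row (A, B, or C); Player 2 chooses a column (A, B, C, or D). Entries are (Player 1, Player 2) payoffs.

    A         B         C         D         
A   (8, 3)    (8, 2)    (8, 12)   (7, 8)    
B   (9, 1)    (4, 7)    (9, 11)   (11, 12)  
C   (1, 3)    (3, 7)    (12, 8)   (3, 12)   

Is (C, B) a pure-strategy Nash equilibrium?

No

Holding Player 2 at B: Player 1 gets 3 from C but could get 8 by switching to A. Player 1 has a profitable deviation.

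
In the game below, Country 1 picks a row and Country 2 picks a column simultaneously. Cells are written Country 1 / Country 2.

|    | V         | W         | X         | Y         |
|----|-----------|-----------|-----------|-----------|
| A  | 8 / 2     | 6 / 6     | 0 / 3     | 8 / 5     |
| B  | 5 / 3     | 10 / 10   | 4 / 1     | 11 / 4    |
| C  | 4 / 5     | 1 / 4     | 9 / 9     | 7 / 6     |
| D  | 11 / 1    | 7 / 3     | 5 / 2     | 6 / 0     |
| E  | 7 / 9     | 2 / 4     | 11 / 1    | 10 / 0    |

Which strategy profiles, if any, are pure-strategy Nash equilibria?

(B, W)

A profile is a Nash equilibrium when each player is best-responding to the other.
Country 1's best responses — vs V: D (payoff 11); vs W: B (payoff 10); vs X: E (payoff 11); vs Y: B (payoff 11).
Country 2's best responses — vs A: W (payoff 6); vs B: W (payoff 10); vs C: X (payoff 9); vs D: W (payoff 3); vs E: V (payoff 9).
The only mutual best response is (B, W); neither player gains by switching there.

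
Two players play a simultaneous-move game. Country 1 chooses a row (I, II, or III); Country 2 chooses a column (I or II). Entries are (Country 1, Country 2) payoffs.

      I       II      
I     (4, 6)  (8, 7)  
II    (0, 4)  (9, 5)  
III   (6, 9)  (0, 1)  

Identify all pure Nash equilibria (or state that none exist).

(II, II) and (III, I)

Find each player's best response to every opponent strategy; NE are the intersections.
Country 1's best responses — vs I: III (payoff 6); vs II: II (payoff 9).
Country 2's best responses — vs I: II (payoff 7); vs II: II (payoff 5); vs III: I (payoff 9).
Mutual best responses occur at (II, II) and (III, I); at each, neither player gains by switching.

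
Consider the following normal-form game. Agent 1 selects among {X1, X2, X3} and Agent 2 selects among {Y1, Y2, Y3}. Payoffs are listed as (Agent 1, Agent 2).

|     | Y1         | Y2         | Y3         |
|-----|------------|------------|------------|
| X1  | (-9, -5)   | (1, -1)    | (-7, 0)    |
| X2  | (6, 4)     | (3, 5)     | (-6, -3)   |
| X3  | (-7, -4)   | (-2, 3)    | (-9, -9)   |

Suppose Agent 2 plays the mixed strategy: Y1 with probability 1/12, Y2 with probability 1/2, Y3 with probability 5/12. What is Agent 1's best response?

Compute Agent 1's expected payoff from each pure strategy against the given mix.
X1: (1/12)·(-9) + (1/2)·1 + (5/12)·(-7) = -19/6
X2: (1/12)·6 + (1/2)·3 + (5/12)·(-6) = -1/2
X3: (1/12)·(-7) + (1/2)·(-2) + (5/12)·(-9) = -16/3
Highest expected payoff is -1/2, from X2.

X2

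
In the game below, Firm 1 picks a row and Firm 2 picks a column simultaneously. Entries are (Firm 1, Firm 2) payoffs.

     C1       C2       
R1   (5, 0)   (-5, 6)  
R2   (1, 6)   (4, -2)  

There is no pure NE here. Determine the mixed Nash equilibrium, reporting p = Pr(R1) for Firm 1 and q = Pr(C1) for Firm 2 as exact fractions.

p = 4/7, q = 9/13

In a mixed NE each player is indifferent between their pure strategies, so the opponent's mix sets the indifference.
Firm 2 indifferent between C1 and C2: p·0 + (1−p)·6 = p·6 + (1−p)·(-2) ⟹ 6 + (-6)p = (-2) + 8p ⟹ p = 4/7.
Firm 1 indifferent between R1 and R2: q·5 + (1−q)·(-5) = q·1 + (1−q)·4 ⟹ (-5) + 10q = 4 + (-3)q ⟹ q = 9/13.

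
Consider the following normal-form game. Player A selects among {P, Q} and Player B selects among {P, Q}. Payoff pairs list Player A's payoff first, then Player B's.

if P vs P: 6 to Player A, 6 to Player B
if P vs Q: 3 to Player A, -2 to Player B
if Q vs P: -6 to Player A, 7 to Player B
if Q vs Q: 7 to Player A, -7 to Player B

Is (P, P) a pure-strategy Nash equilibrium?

Yes

Holding Player B at P: Player A gets 6 from P, versus -6 from Q. No profitable deviation for Player A.
Holding Player A at P: Player B gets 6 from P, versus -2 from Q. No profitable deviation for Player B either.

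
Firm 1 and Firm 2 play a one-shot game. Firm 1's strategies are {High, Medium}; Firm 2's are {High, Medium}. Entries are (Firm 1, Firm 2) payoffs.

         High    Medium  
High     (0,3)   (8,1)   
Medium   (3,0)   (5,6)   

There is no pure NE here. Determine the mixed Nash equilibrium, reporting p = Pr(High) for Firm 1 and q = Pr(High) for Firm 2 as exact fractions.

In a mixed NE each player is indifferent between their pure strategies, so the opponent's mix sets the indifference.
Firm 2 indifferent between High and Medium: p·3 + (1−p)·0 = p·1 + (1−p)·6 ⟹ 0 + 3p = 6 + (-5)p ⟹ p = 3/4.
Firm 1 indifferent between High and Medium: q·0 + (1−q)·8 = q·3 + (1−q)·5 ⟹ 8 + (-8)q = 5 + (-2)q ⟹ q = 1/2.

p = 3/4, q = 1/2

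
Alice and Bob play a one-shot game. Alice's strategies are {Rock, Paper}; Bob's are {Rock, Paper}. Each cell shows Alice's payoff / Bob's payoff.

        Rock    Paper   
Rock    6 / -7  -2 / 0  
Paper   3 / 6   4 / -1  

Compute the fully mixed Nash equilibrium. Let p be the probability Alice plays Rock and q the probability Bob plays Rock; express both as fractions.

Each player's mixing probability is pinned down by making the *other* player indifferent.
Bob indifferent between Rock and Paper: p·(-7) + (1−p)·6 = p·0 + (1−p)·(-1) ⟹ 6 + (-13)p = (-1) + 1p ⟹ p = 1/2.
Alice indifferent between Rock and Paper: q·6 + (1−q)·(-2) = q·3 + (1−q)·4 ⟹ (-2) + 8q = 4 + (-1)q ⟹ q = 2/3.

p = 1/2, q = 2/3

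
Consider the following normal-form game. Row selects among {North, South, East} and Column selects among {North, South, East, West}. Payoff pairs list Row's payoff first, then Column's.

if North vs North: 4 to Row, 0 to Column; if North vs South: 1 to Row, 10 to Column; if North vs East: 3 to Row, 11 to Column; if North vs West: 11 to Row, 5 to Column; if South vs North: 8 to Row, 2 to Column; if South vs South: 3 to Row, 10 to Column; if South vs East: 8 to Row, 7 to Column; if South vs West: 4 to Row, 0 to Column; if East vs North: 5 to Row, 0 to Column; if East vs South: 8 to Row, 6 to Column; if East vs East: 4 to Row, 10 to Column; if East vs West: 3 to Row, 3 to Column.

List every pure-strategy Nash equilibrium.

Check mutual best responses: a cell is a NE iff neither player can gain by unilaterally deviating.
Row's best responses — vs North: South (payoff 8); vs South: East (payoff 8); vs East: South (payoff 8); vs West: North (payoff 11).
Column's best responses — vs North: East (payoff 11); vs South: South (payoff 10); vs East: East (payoff 10).
No cell has both players best-responding. For instance, Row's best reply to South is East, but against East Column prefers East over South.

No pure-strategy Nash equilibrium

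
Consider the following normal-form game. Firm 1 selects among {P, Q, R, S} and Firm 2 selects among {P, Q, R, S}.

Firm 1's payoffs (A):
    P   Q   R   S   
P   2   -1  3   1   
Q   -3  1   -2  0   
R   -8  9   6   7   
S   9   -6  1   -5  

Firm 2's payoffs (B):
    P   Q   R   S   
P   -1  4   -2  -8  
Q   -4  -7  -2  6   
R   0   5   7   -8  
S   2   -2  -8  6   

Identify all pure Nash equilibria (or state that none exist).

(R, R)

Find each player's best response to every opponent strategy; NE are the intersections.
Firm 1's best responses — vs P: S (payoff 9); vs Q: R (payoff 9); vs R: R (payoff 6); vs S: R (payoff 7).
Firm 2's best responses — vs P: Q (payoff 4); vs Q: S (payoff 6); vs R: R (payoff 7); vs S: S (payoff 6).
The only mutual best response is (R, R); neither player gains by switching there.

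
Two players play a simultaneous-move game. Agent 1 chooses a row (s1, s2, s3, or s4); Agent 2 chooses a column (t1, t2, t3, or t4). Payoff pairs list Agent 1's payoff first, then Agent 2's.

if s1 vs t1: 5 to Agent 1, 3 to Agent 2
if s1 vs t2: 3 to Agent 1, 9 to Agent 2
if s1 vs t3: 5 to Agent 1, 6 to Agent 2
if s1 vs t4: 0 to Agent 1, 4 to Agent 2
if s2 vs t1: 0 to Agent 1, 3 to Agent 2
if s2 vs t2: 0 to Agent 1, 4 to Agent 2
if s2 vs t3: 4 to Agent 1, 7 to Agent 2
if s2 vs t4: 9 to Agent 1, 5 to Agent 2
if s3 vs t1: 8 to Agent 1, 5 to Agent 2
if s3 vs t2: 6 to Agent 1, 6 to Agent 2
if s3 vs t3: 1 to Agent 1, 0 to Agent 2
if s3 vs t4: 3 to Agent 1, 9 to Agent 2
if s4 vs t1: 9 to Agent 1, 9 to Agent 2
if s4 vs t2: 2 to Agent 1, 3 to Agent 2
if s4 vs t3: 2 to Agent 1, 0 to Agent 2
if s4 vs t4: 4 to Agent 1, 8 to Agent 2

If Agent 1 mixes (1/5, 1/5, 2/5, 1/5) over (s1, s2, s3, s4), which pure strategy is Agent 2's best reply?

Compute Agent 2's expected payoff from each pure strategy against the given mix.
t1: (1/5)·3 + (1/5)·3 + (2/5)·5 + (1/5)·9 = 5
t2: (1/5)·9 + (1/5)·4 + (2/5)·6 + (1/5)·3 = 28/5
t3: (1/5)·6 + (1/5)·7 + (2/5)·0 + (1/5)·0 = 13/5
t4: (1/5)·4 + (1/5)·5 + (2/5)·9 + (1/5)·8 = 7
Highest expected payoff is 7, from t4.

t4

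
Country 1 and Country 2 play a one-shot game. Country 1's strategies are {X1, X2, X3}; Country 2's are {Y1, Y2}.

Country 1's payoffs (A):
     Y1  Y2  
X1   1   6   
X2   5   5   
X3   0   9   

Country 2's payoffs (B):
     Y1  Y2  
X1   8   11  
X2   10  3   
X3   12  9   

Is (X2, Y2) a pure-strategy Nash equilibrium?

Holding Country 2 at Y2: Country 1 gets 5 from X2 but could get 9 by switching to X3. Country 1 has a profitable deviation.

No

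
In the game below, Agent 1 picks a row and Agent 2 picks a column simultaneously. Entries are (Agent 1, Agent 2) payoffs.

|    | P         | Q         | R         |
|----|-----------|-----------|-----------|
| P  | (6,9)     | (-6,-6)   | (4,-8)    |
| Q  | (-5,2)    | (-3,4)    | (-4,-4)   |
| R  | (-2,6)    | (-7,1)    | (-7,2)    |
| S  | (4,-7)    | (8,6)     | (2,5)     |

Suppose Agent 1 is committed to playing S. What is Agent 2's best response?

With Agent 1 fixed at S, Agent 2's payoffs are: P → -7, Q → 6, R → 5.
The maximum is 6, achieved by Q.

Q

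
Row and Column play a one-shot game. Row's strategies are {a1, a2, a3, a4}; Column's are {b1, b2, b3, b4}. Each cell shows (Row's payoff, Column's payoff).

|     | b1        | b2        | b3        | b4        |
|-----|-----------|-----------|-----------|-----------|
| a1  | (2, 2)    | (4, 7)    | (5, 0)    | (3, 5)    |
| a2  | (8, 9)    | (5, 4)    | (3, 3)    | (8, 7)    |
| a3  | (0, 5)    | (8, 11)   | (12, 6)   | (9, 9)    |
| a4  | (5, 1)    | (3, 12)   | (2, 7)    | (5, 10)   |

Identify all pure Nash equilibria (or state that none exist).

(a2, b1) and (a3, b2)

A profile is a Nash equilibrium when each player is best-responding to the other.
Row's best responses — vs b1: a2 (payoff 8); vs b2: a3 (payoff 8); vs b3: a3 (payoff 12); vs b4: a3 (payoff 9).
Column's best responses — vs a1: b2 (payoff 7); vs a2: b1 (payoff 9); vs a3: b2 (payoff 11); vs a4: b2 (payoff 12).
Mutual best responses occur at (a2, b1) and (a3, b2); at each, neither player gains by switching.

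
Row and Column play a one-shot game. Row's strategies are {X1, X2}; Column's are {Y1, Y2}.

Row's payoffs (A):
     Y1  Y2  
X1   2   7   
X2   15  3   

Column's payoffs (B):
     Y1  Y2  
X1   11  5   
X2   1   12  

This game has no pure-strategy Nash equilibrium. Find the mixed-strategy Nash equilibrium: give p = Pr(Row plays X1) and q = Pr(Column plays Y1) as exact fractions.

p = 11/17, q = 4/17

In a mixed NE each player is indifferent between their pure strategies, so the opponent's mix sets the indifference.
Column indifferent between Y1 and Y2: p·11 + (1−p)·1 = p·5 + (1−p)·12 ⟹ 1 + 10p = 12 + (-7)p ⟹ p = 11/17.
Row indifferent between X1 and X2: q·2 + (1−q)·7 = q·15 + (1−q)·3 ⟹ 7 + (-5)q = 3 + 12q ⟹ q = 4/17.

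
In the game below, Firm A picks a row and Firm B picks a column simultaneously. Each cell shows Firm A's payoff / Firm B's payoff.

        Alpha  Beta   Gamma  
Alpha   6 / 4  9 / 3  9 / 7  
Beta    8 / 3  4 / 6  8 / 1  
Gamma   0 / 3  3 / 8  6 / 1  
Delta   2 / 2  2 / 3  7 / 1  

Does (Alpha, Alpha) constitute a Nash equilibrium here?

Holding Firm B at Alpha: Firm A gets 6 from Alpha but could get 8 by switching to Beta. Firm A has a profitable deviation.

No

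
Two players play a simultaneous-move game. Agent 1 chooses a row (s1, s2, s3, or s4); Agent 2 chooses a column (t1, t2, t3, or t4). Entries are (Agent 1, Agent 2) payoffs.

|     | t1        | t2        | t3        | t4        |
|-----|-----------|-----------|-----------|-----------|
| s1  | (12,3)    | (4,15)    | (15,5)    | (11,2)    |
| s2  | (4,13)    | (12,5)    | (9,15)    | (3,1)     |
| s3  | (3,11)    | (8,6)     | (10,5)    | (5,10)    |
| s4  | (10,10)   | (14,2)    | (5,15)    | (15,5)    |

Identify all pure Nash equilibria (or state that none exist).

A profile is a Nash equilibrium when each player is best-responding to the other.
Agent 1's best responses — vs t1: s1 (payoff 12); vs t2: s4 (payoff 14); vs t3: s1 (payoff 15); vs t4: s4 (payoff 15).
Agent 2's best responses — vs s1: t2 (payoff 15); vs s2: t3 (payoff 15); vs s3: t1 (payoff 11); vs s4: t3 (payoff 15).
No cell has both players best-responding. For instance, Agent 1's best reply to t3 is s1, but against s1 Agent 2 prefers t2 over t3.

None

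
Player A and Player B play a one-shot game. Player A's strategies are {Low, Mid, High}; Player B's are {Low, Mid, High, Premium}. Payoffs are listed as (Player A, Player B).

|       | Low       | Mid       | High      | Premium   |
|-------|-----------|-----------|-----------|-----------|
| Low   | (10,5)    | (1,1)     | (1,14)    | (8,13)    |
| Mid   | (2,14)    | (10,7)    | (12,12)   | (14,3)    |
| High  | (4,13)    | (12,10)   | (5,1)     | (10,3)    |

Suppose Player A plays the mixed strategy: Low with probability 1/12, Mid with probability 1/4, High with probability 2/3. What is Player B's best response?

Low

Player B's best reply maximizes expected payoff against the mix.
Low: (1/12)·5 + (1/4)·14 + (2/3)·13 = 151/12
Mid: (1/12)·1 + (1/4)·7 + (2/3)·10 = 17/2
High: (1/12)·14 + (1/4)·12 + (2/3)·1 = 29/6
Premium: (1/12)·13 + (1/4)·3 + (2/3)·3 = 23/6
Highest expected payoff is 151/12, from Low.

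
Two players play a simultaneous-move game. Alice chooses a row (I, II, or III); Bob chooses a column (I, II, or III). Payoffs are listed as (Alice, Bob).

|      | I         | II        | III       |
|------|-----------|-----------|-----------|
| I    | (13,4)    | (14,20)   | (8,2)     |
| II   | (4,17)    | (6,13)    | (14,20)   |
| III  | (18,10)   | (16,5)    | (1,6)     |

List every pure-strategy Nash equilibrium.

A profile is a Nash equilibrium when each player is best-responding to the other.
Alice's best responses — vs I: III (payoff 18); vs II: III (payoff 16); vs III: II (payoff 14).
Bob's best responses — vs I: II (payoff 20); vs II: III (payoff 20); vs III: I (payoff 10).
Mutual best responses occur at (II, III) and (III, I); at each, neither player gains by switching.

(II, III) and (III, I)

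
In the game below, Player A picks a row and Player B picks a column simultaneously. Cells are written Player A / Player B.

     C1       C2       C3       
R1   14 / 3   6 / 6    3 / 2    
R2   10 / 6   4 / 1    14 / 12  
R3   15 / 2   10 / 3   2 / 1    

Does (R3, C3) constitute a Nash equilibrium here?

Holding Player B at C3: Player A gets 2 from R3 but could get 14 by switching to R2. Player A has a profitable deviation.

No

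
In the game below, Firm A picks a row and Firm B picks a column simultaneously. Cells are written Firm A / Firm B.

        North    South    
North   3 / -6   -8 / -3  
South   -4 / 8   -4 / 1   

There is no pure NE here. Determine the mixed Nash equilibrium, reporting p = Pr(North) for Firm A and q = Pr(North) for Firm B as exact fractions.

Each player's mixing probability is pinned down by making the *other* player indifferent.
Firm B indifferent between North and South: p·(-6) + (1−p)·8 = p·(-3) + (1−p)·1 ⟹ 8 + (-14)p = 1 + (-4)p ⟹ p = 7/10.
Firm A indifferent between North and South: q·3 + (1−q)·(-8) = q·(-4) + (1−q)·(-4) ⟹ (-8) + 11q = (-4) + 0q ⟹ q = 4/11.

p = 7/10, q = 4/11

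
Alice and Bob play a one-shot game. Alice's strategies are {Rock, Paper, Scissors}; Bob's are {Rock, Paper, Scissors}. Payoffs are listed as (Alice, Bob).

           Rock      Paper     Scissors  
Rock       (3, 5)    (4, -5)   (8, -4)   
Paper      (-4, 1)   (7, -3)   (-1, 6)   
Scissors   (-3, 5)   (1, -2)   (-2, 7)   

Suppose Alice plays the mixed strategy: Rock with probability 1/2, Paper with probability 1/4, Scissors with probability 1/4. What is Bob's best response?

Bob's best reply maximizes expected payoff against the mix.
Rock: (1/2)·5 + (1/4)·1 + (1/4)·5 = 4
Paper: (1/2)·(-5) + (1/4)·(-3) + (1/4)·(-2) = -15/4
Scissors: (1/2)·(-4) + (1/4)·6 + (1/4)·7 = 5/4
Highest expected payoff is 4, from Rock.

Rock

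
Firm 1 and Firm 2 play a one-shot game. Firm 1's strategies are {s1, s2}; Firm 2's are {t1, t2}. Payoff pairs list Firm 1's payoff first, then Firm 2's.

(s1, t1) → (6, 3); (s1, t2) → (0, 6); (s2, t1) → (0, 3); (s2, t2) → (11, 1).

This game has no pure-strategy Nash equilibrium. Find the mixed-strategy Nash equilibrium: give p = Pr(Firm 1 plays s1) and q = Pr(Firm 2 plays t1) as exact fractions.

p = 2/5, q = 11/17

Each player's mixing probability is pinned down by making the *other* player indifferent.
Firm 2 indifferent between t1 and t2: p·3 + (1−p)·3 = p·6 + (1−p)·1 ⟹ 3 + 0p = 1 + 5p ⟹ p = 2/5.
Firm 1 indifferent between s1 and s2: q·6 + (1−q)·0 = q·0 + (1−q)·11 ⟹ 0 + 6q = 11 + (-11)q ⟹ q = 11/17.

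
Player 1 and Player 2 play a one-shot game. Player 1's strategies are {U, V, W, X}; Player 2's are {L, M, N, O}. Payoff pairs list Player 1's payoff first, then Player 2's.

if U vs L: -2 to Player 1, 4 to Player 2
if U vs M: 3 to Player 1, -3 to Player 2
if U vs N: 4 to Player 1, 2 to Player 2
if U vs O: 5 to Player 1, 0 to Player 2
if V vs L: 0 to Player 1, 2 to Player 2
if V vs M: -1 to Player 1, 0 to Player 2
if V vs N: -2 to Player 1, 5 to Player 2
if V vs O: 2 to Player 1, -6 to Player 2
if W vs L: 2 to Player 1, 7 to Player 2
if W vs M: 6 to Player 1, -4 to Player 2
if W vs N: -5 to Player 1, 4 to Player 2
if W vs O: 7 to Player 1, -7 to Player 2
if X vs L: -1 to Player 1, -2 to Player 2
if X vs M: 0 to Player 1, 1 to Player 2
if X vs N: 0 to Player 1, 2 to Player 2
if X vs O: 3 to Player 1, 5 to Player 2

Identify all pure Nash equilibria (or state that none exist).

Find each player's best response to every opponent strategy; NE are the intersections.
Player 1's best responses — vs L: W (payoff 2); vs M: W (payoff 6); vs N: U (payoff 4); vs O: W (payoff 7).
Player 2's best responses — vs U: L (payoff 4); vs V: N (payoff 5); vs W: L (payoff 7); vs X: O (payoff 5).
The only mutual best response is (W, L); neither player gains by switching there.

(W, L)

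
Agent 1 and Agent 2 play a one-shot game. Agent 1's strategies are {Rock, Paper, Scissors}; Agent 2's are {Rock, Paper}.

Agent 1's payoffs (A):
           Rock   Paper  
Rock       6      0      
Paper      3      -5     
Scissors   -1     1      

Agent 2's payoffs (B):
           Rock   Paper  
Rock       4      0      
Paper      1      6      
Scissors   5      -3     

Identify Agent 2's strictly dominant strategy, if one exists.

None

A strategy is strictly dominant if it gives Agent 2 a strictly higher payoff than every other strategy, against every choice by the opponent.
Rock is not dominant: against Paper, Paper gives 6 > 1.
Paper is not dominant: against Rock, Rock gives 4 > 0.
No single strategy is best against every opponent action.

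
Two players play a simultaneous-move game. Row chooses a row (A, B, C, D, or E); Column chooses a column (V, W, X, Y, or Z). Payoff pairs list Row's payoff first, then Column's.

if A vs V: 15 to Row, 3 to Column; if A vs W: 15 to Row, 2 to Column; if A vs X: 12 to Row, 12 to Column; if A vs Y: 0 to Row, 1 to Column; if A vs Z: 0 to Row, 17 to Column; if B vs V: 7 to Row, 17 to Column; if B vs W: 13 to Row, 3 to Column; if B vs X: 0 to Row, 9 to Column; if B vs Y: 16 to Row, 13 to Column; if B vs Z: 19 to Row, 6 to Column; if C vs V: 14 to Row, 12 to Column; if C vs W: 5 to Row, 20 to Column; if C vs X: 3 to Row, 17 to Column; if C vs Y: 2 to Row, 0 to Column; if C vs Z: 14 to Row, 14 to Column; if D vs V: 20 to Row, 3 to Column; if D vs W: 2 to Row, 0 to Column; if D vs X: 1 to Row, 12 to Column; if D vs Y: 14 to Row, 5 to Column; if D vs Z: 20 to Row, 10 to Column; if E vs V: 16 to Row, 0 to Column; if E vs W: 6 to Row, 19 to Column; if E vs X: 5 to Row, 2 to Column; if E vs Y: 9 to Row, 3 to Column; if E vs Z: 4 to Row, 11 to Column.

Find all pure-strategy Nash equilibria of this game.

There is no pure-strategy Nash equilibrium

A profile is a Nash equilibrium when each player is best-responding to the other.
Row's best responses — vs V: D (payoff 20); vs W: A (payoff 15); vs X: A (payoff 12); vs Y: B (payoff 16); vs Z: D (payoff 20).
Column's best responses — vs A: Z (payoff 17); vs B: V (payoff 17); vs C: W (payoff 20); vs D: X (payoff 12); vs E: W (payoff 19).
No cell has both players best-responding. For instance, Row's best reply to V is D, but against D Column prefers X over V.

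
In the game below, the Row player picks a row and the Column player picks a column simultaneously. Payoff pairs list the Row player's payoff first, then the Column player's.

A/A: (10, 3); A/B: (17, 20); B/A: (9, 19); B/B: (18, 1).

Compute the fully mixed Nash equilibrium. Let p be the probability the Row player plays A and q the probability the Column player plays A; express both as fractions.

Each player's mixing probability is pinned down by making the *other* player indifferent.
The Column player indifferent between A and B: p·3 + (1−p)·19 = p·20 + (1−p)·1 ⟹ 19 + (-16)p = 1 + 19p ⟹ p = 18/35.
The Row player indifferent between A and B: q·10 + (1−q)·17 = q·9 + (1−q)·18 ⟹ 17 + (-7)q = 18 + (-9)q ⟹ q = 1/2.

p = 18/35, q = 1/2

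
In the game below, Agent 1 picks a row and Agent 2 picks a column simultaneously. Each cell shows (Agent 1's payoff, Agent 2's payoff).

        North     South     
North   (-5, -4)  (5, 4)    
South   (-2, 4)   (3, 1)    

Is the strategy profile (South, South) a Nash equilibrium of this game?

Holding Agent 2 at South: Agent 1 gets 3 from South but could get 5 by switching to North. Agent 1 has a profitable deviation.

No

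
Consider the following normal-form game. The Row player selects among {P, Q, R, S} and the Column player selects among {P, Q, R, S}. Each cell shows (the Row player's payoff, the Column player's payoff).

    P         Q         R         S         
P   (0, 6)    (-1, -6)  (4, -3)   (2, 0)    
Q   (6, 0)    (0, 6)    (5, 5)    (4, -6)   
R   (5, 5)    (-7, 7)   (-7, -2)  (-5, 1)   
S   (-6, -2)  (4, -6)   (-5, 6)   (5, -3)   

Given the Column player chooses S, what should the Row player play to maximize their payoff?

With the Column player fixed at S, the Row player's payoffs are: P → 2, Q → 4, R → -5, S → 5.
The maximum is 5, achieved by S.

S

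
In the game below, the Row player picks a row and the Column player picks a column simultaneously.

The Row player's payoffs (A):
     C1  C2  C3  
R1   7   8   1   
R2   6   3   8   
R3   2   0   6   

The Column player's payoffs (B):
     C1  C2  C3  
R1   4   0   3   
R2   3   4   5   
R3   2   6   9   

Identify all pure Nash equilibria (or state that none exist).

Check mutual best responses: a cell is a NE iff neither player can gain by unilaterally deviating.
The Row player's best responses — vs C1: R1 (payoff 7); vs C2: R1 (payoff 8); vs C3: R2 (payoff 8).
The Column player's best responses — vs R1: C1 (payoff 4); vs R2: C3 (payoff 5); vs R3: C3 (payoff 9).
Mutual best responses occur at (R1, C1) and (R2, C3); at each, neither player gains by switching.

(R1, C1) and (R2, C3)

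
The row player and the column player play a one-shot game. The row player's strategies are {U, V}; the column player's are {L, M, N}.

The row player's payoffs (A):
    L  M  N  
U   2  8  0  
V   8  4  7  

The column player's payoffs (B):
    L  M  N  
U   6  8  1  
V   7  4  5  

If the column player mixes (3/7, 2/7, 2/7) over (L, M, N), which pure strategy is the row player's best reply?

V

Compute the row player's expected payoff from each pure strategy against the given mix.
U: (3/7)·2 + (2/7)·8 + (2/7)·0 = 22/7
V: (3/7)·8 + (2/7)·4 + (2/7)·7 = 46/7
Highest expected payoff is 46/7, from V.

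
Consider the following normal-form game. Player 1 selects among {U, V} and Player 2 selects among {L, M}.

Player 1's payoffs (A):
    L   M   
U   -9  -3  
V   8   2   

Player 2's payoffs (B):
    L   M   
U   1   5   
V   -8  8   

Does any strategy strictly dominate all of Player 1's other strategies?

V

Check whether one of Player 1's strategies beats all alternatives regardless of what the opponent does.
V strictly dominates: vs L: 8 > -9; vs M: 2 > -3.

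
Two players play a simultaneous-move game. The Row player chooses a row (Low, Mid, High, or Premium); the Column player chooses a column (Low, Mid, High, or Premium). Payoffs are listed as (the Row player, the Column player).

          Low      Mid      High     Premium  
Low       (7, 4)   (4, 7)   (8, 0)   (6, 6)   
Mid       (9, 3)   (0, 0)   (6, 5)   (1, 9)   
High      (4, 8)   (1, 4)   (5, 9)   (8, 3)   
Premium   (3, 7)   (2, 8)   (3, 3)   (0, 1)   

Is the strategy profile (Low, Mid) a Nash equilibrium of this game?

Yes

Holding the Column player at Mid: the Row player gets 4 from Low, versus 0 from Mid, 1 from High, 2 from Premium. No profitable deviation for the Row player.
Holding the Row player at Low: the Column player gets 7 from Mid, versus 4 from Low, 0 from High, 6 from Premium. No profitable deviation for the Column player either.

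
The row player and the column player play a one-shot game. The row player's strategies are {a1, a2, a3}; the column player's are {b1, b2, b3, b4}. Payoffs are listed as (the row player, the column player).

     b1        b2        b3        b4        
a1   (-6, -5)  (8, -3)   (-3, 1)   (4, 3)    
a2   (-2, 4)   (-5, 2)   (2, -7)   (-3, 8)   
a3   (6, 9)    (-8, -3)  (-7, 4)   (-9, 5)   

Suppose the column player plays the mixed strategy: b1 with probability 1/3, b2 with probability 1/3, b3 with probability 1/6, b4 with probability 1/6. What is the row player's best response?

Compute the row player's expected payoff from each pure strategy against the given mix.
a1: (1/3)·(-6) + (1/3)·8 + (1/6)·(-3) + (1/6)·4 = 5/6
a2: (1/3)·(-2) + (1/3)·(-5) + (1/6)·2 + (1/6)·(-3) = -5/2
a3: (1/3)·6 + (1/3)·(-8) + (1/6)·(-7) + (1/6)·(-9) = -10/3
Highest expected payoff is 5/6, from a1.

a1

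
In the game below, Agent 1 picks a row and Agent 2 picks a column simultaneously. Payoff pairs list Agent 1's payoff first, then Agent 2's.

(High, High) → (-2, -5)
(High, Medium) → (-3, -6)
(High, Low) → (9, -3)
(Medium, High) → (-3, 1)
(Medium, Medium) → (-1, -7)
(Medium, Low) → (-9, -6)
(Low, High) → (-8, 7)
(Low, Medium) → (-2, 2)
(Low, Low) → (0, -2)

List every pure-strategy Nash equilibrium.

(High, Low)

Check mutual best responses: a cell is a NE iff neither player can gain by unilaterally deviating.
Agent 1's best responses — vs High: High (payoff -2); vs Medium: Medium (payoff -1); vs Low: High (payoff 9).
Agent 2's best responses — vs High: Low (payoff -3); vs Medium: High (payoff 1); vs Low: High (payoff 7).
The only mutual best response is (High, Low); neither player gains by switching there.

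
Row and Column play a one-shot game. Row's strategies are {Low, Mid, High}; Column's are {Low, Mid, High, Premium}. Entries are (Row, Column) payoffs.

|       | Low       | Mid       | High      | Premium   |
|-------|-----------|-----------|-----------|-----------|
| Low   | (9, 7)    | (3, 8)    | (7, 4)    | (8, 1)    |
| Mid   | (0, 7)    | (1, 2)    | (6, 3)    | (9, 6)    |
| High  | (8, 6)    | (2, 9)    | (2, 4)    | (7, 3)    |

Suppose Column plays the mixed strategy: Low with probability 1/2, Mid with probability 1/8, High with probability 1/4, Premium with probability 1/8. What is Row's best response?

Low

Compute Row's expected payoff from each pure strategy against the given mix.
Low: (1/2)·9 + (1/8)·3 + (1/4)·7 + (1/8)·8 = 61/8
Mid: (1/2)·0 + (1/8)·1 + (1/4)·6 + (1/8)·9 = 11/4
High: (1/2)·8 + (1/8)·2 + (1/4)·2 + (1/8)·7 = 45/8
Highest expected payoff is 61/8, from Low.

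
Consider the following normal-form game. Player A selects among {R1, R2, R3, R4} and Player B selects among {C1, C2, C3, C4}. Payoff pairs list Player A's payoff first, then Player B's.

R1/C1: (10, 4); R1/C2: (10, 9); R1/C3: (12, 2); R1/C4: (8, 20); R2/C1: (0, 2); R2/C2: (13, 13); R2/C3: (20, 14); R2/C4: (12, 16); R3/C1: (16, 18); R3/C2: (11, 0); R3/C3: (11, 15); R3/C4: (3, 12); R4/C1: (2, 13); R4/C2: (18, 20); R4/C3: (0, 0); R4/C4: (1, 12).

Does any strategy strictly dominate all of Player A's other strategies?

None

Check whether one of Player A's strategies beats all alternatives regardless of what the opponent does.
R1 is not dominant: against C1, R3 gives 16 > 10.
R2 is not dominant: against C1, R1 gives 10 > 0.
R3 is not dominant: against C2, R2 gives 13 > 11.
R4 is not dominant: against C1, R1 gives 10 > 2.
No single strategy is best against every opponent action.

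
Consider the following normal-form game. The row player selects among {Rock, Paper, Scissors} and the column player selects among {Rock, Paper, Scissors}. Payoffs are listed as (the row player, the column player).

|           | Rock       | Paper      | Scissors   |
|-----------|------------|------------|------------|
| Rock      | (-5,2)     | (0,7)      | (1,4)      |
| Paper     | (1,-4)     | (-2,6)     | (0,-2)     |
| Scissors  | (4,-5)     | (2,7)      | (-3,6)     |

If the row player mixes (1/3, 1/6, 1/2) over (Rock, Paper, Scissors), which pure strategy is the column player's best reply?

Paper

The column player's best reply maximizes expected payoff against the mix.
Rock: (1/3)·2 + (1/6)·(-4) + (1/2)·(-5) = -5/2
Paper: (1/3)·7 + (1/6)·6 + (1/2)·7 = 41/6
Scissors: (1/3)·4 + (1/6)·(-2) + (1/2)·6 = 4
Highest expected payoff is 41/6, from Paper.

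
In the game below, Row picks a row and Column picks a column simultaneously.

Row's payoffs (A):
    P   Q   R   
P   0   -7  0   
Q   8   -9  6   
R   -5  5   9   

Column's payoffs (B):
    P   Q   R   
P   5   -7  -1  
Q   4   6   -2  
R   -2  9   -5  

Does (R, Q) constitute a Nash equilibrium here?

Holding Column at Q: Row gets 5 from R, versus -7 from P, -9 from Q. No profitable deviation for Row.
Holding Row at R: Column gets 9 from Q, versus -2 from P, -5 from R. No profitable deviation for Column either.

Yes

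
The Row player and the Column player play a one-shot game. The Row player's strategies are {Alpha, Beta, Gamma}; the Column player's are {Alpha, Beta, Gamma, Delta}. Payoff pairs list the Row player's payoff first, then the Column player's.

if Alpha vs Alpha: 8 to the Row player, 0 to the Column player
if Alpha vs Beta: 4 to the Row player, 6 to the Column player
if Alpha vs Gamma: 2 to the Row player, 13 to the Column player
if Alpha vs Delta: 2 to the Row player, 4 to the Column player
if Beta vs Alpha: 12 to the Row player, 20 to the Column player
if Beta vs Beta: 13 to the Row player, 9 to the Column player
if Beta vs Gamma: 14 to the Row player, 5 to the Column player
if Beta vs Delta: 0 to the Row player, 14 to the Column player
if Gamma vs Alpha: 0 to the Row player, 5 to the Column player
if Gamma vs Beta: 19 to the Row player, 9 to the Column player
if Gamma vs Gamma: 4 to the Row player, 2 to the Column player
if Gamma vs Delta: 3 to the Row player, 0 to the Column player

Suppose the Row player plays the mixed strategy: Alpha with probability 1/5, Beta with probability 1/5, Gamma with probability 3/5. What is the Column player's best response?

Beta

Compute the Column player's expected payoff from each pure strategy against the given mix.
Alpha: (1/5)·0 + (1/5)·20 + (3/5)·5 = 7
Beta: (1/5)·6 + (1/5)·9 + (3/5)·9 = 42/5
Gamma: (1/5)·13 + (1/5)·5 + (3/5)·2 = 24/5
Delta: (1/5)·4 + (1/5)·14 + (3/5)·0 = 18/5
Highest expected payoff is 42/5, from Beta.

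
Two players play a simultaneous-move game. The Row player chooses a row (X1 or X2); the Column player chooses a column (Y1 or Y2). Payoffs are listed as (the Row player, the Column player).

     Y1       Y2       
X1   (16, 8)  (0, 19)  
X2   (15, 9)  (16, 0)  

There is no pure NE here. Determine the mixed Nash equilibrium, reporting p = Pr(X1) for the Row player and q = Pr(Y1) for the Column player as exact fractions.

p = 9/20, q = 16/17

In a mixed NE each player is indifferent between their pure strategies, so the opponent's mix sets the indifference.
The Column player indifferent between Y1 and Y2: p·8 + (1−p)·9 = p·19 + (1−p)·0 ⟹ 9 + (-1)p = 0 + 19p ⟹ p = 9/20.
The Row player indifferent between X1 and X2: q·16 + (1−q)·0 = q·15 + (1−q)·16 ⟹ 0 + 16q = 16 + (-1)q ⟹ q = 16/17.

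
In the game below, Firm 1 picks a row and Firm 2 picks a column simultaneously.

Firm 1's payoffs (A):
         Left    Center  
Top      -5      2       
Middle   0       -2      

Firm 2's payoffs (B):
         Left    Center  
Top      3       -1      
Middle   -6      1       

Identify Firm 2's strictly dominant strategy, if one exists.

Check whether one of Firm 2's strategies beats all alternatives regardless of what the opponent does.
Left is not dominant: against Middle, Center gives 1 > -6.
Center is not dominant: against Top, Left gives 3 > -1.
No single strategy is best against every opponent action.

No strictly dominant strategy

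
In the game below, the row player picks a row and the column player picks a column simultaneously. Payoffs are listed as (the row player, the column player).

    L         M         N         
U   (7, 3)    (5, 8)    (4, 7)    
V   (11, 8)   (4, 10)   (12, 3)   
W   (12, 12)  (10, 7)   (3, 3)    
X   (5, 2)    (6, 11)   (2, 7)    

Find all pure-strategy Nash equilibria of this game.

Find each player's best response to every opponent strategy; NE are the intersections.
The row player's best responses — vs L: W (payoff 12); vs M: W (payoff 10); vs N: V (payoff 12).
The column player's best responses — vs U: M (payoff 8); vs V: M (payoff 10); vs W: L (payoff 12); vs X: M (payoff 11).
The only mutual best response is (W, L); neither player gains by switching there.

(W, L)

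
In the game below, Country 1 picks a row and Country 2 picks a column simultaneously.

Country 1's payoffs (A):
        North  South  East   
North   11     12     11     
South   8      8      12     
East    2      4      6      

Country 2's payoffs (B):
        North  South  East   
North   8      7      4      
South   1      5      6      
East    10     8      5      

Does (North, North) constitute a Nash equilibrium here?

Yes

Holding Country 2 at North: Country 1 gets 11 from North, versus 8 from South, 2 from East. No profitable deviation for Country 1.
Holding Country 1 at North: Country 2 gets 8 from North, versus 7 from South, 4 from East. No profitable deviation for Country 2 either.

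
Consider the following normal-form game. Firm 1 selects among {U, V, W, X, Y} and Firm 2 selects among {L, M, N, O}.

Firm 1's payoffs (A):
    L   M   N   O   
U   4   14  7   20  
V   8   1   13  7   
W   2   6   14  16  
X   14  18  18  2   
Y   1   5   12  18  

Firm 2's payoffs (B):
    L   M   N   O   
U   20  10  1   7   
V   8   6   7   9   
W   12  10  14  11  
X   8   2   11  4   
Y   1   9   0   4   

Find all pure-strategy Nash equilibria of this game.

(X, N)

Find each player's best response to every opponent strategy; NE are the intersections.
Firm 1's best responses — vs L: X (payoff 14); vs M: X (payoff 18); vs N: X (payoff 18); vs O: U (payoff 20).
Firm 2's best responses — vs U: L (payoff 20); vs V: O (payoff 9); vs W: N (payoff 14); vs X: N (payoff 11); vs Y: M (payoff 9).
The only mutual best response is (X, N); neither player gains by switching there.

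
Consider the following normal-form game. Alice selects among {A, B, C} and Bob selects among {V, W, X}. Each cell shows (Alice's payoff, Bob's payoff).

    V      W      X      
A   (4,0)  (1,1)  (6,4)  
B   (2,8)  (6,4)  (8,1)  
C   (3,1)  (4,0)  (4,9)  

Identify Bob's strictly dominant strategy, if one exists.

Check whether one of Bob's strategies beats all alternatives regardless of what the opponent does.
V is not dominant: against A, W gives 1 > 0.
W is not dominant: against A, X gives 4 > 1.
X is not dominant: against B, V gives 8 > 1.
No single strategy is best against every opponent action.

No strictly dominant strategy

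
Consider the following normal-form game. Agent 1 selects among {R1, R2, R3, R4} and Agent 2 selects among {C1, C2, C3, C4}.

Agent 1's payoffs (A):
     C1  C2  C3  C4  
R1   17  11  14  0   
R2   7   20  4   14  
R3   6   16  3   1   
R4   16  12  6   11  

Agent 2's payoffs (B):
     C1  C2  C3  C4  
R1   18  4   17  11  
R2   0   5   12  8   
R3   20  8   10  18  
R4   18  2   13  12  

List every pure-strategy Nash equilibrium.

Find each player's best response to every opponent strategy; NE are the intersections.
Agent 1's best responses — vs C1: R1 (payoff 17); vs C2: R2 (payoff 20); vs C3: R1 (payoff 14); vs C4: R2 (payoff 14).
Agent 2's best responses — vs R1: C1 (payoff 18); vs R2: C3 (payoff 12); vs R3: C1 (payoff 20); vs R4: C1 (payoff 18).
The only mutual best response is (R1, C1); neither player gains by switching there.

(R1, C1)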